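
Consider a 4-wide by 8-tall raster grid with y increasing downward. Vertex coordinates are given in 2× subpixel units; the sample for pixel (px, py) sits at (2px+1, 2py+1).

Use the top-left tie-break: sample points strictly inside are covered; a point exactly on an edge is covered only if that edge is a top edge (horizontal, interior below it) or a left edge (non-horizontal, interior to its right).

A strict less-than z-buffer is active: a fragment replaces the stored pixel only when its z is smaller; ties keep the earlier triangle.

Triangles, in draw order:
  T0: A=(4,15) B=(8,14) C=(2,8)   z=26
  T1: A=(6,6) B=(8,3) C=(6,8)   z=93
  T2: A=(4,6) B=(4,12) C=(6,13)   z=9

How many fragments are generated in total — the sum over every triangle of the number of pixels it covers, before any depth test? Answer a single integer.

T0:
  2·area = 30  (B↔C swapped to make it positive)
  edge (4, 15)→(2, 8): d=(-2,-7) top-left  bias=+0
  edge (2, 8)→(8, 14): d=(6,6) right/bottom  bias=-1
  edge (8, 14)→(4, 15): d=(-4,1) right/bottom  bias=-1
    (0,3)@(1, 7): e=[-5,0,35] → ·  [on edge]
    (1,4)@(3, 9): e=[5,0,25] → ·  [on edge]
    (1,5)@(3, 11): e=[1,12,17] → #
    (2,5)@(5, 11): e=[15,0,15] → ·  [on edge]
    (1,6)@(3, 13): e=[-3,24,9] → ·
    (2,6)@(5, 13): e=[11,12,7] → #
    (3,6)@(7, 13): e=[25,0,5] → ·  [on edge]
    (2,7)@(5, 15): e=[7,24,-1] → ·
  covered (2 px):
    · · · ·
    · · · ·
    · · · ·
    · · · ·
    · · · ·
    · # · ·
    · · # ·
    · · · ·
T1:
  2·area = 4
  edge (6, 6)→(8, 3): d=(2,-3) top-left  bias=+0
  edge (8, 3)→(6, 8): d=(-2,5) right/bottom  bias=-1
  edge (6, 8)→(6, 6): d=(0,-2) top-left  bias=+0
    (3,2)@(7, 5): e=[1,1,2] → #
    (3,3)@(7, 7): e=[5,-3,2] → ·
  covered (1 px):
    · · · ·
    · · · ·
    · · · #
    · · · ·
    · · · ·
    · · · ·
    · · · ·
    · · · ·
T2:
  2·area = 12  (B↔C swapped to make it positive)
  edge (4, 6)→(6, 13): d=(2,7) right/bottom  bias=-1
  edge (6, 13)→(4, 12): d=(-2,-1) top-left  bias=+0
  edge (4, 12)→(4, 6): d=(0,-6) top-left  bias=+0
    (2,5)@(5, 11): e=[3,3,6] → #
    (3,5)@(7, 11): e=[-11,5,18] → ·
    (2,6)@(5, 13): e=[7,-1,6] → ·
  covered (1 px):
    · · · ·
    · · · ·
    · · · ·
    · · · ·
    · · · ·
    · · # ·
    · · · ·
    · · · ·

Result: 4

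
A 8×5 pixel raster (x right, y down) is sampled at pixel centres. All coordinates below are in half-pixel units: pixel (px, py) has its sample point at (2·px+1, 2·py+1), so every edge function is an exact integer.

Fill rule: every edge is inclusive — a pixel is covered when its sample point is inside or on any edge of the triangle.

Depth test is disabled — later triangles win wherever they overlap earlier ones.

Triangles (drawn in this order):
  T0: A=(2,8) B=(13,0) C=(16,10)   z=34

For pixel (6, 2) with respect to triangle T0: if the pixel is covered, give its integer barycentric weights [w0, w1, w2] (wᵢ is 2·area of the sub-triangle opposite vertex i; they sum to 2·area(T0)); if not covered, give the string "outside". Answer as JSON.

T0:
  2·area = 134
  edge (2, 8)→(13, 0): d=(11,-8) inclusive
  edge (13, 0)→(16, 10): d=(3,10) inclusive
  edge (16, 10)→(2, 8): d=(-14,-2) inclusive
    (6,0)@(13, 1): e=[11,3,120] → #
    (7,0)@(15, 1): e=[27,-17,124] → ·
    (4,1)@(9, 3): e=[1,49,84] → #
    (5,1)@(11, 3): e=[17,29,88] → #
    (7,1)@(15, 3): e=[49,-11,96] → ·
    (3,2)@(7, 5): e=[7,75,52] → #
    (7,2)@(15, 5): e=[71,-5,68] → ·
    (2,3)@(5, 7): e=[13,101,20] → #
    (7,3)@(15, 7): e=[93,1,40] → #
    (2,4)@(5, 9): e=[35,107,-8] → ·
    (3,4)@(7, 9): e=[51,87,-4] → ·
    (4,4)@(9, 9): e=[67,67,0] → #  [on edge]
  covered (18 px):
    · · · · · · # ·
    · · · · # # # ·
    · · · # # # # ·
    · · # # # # # #
    · · · · # # # #

Final: [15,64,55]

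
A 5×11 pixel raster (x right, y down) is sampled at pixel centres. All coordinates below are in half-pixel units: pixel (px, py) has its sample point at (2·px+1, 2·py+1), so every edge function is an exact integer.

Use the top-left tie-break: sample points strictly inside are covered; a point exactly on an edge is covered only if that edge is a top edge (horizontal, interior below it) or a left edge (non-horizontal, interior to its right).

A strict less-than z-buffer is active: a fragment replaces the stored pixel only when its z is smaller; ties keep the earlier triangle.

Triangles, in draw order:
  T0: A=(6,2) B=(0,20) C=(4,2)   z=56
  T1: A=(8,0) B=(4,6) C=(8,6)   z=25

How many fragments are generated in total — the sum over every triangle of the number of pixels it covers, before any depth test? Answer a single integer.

T0:
  2·area = 36
  edge (6, 2)→(0, 20): d=(-6,18) right/bottom  bias=-1
  edge (0, 20)→(4, 2): d=(4,-18) top-left  bias=+0
  edge (4, 2)→(6, 2): d=(2,0) top-left  bias=+0
    (2,1)@(5, 3): e=[12,22,2] → X
    (3,1)@(7, 3): e=[-24,58,2] → .
    (2,2)@(5, 5): e=[0,30,6] → .  [on edge]
    (1,3)@(3, 7): e=[24,2,10] → X
    (2,3)@(5, 7): e=[-12,38,10] → .
    (1,4)@(3, 9): e=[12,10,14] → X
    (2,4)@(5, 9): e=[-24,46,14] → .
    (1,5)@(3, 11): e=[0,18,18] → .  [on edge]
    (0,8)@(1, 17): e=[0,6,30] → .  [on edge]
  covered (3 px):
    . . . . .
    . . X . .
    . . . . .
    . X . . .
    . X . . .
    . . . . .
    . . . . .
    . . . . .
    . . . . .
    . . . . .
    . . . . .
T1:
  2·area = 24  (B↔C swapped to make it positive)
  edge (8, 0)→(8, 6): d=(0,6) right/bottom  bias=-1
  edge (8, 6)→(4, 6): d=(-4,0) right/bottom  bias=-1
  edge (4, 6)→(8, 0): d=(4,-6) top-left  bias=+0
    (3,1)@(7, 3): e=[6,12,6] → X
    (4,1)@(9, 3): e=[-6,12,18] → .
    (2,2)@(5, 5): e=[18,4,2] → X
    (4,2)@(9, 5): e=[-6,4,26] → .
    (2,3)@(5, 7): e=[18,-4,10] → .
    (3,3)@(7, 7): e=[6,-4,22] → .
  covered (3 px):
    . . . . .
    . . . X .
    . . X X .
    . . . . .
    . . . . .
    . . . . .
    . . . . .
    . . . . .
    . . . . .
    . . . . .
    . . . . .

Result: 6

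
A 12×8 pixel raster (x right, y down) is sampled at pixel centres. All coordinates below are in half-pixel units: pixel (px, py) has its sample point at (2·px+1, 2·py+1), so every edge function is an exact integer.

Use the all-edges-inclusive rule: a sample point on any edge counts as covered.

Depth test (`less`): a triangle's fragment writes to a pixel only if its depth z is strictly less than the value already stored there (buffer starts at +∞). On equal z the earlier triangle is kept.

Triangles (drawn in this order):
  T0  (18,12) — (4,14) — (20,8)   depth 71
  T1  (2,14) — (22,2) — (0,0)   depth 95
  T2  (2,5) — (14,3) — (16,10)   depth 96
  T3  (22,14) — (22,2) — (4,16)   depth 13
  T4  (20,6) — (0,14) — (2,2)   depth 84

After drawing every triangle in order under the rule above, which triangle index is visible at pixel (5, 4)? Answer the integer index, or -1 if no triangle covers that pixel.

T0:
  2·area = 52
  edge (18, 12)→(4, 14): d=(-14,2) inclusive
  edge (4, 14)→(20, 8): d=(16,-6) inclusive
  edge (20, 8)→(18, 12): d=(-2,4) inclusive
    (9,4)@(19, 9): e=[40,10,2] → #
    (10,4)@(21, 9): e=[36,22,-6] → ·
    (6,5)@(13, 11): e=[24,6,22] → #
    (7,5)@(15, 11): e=[20,18,14] → #
    (8,5)@(17, 11): e=[16,30,6] → #
    (9,5)@(19, 11): e=[12,42,-2] → ·
    (3,6)@(7, 13): e=[8,2,42] → #
    (4,6)@(9, 13): e=[4,14,34] → #
    (5,6)@(11, 13): e=[0,26,26] → #  [on edge]
    (6,6)@(13, 13): e=[-4,38,18] → ·
    (7,6)@(15, 13): e=[-8,50,10] → ·
    (8,6)@(17, 13): e=[-12,62,2] → ·
  covered (7 px):
    · · · · · · · · · · · ·
    · · · · · · · · · · · ·
    · · · · · · · · · · · ·
    · · · · · · · · · · · ·
    · · · · · · · · · # · ·
    · · · · · · # # # · · ·
    · · · # # # · · · · · ·
    · · · · · · · · · · · ·
T1:
  2·area = 304  (B↔C swapped to make it positive)
  edge (2, 14)→(0, 0): d=(-2,-14) inclusive
  edge (0, 0)→(22, 2): d=(22,2) inclusive
  edge (22, 2)→(2, 14): d=(-20,12) inclusive
    (0,0)@(1, 1): e=[12,20,272] → #
    (1,0)@(3, 1): e=[40,16,248] → #
    (2,0)@(5, 1): e=[68,12,224] → #
    (3,0)@(7, 1): e=[96,8,200] → #
    (4,0)@(9, 1): e=[124,4,176] → #
    (5,0)@(11, 1): e=[152,0,152] → #  [on edge]
    (6,0)@(13, 1): e=[180,-4,128] → ·
    (0,1)@(1, 3): e=[8,64,232] → #
    (6,1)@(13, 3): e=[176,40,88] → #
    (7,1)@(15, 3): e=[204,36,64] → #
    (8,1)@(17, 3): e=[232,32,40] → #
    (9,1)@(19, 3): e=[260,28,16] → #
    (8,2)@(17, 5): e=[228,76,0] → #  [on edge]
    (0,3)@(1, 7): e=[0,152,152] → #  [on edge]
    (3,5)@(7, 11): e=[76,228,0] → #  [on edge]
  covered (40 px):
    # # # # # # · · · · · ·
    # # # # # # # # # # · ·
    # # # # # # # # # · · ·
    # # # # # # # · · · · ·
    · # # # # · · · · · · ·
    · # # # · · · · · · · ·
    · # · · · · · · · · · ·
    · · · · · · · · · · · ·
T2:
  2·area = 88
  edge (2, 5)→(14, 3): d=(12,-2) inclusive
  edge (14, 3)→(16, 10): d=(2,7) inclusive
  edge (16, 10)→(2, 5): d=(-14,-5) inclusive
    (1,2)@(3, 5): e=[2,81,5] → #
    (2,2)@(5, 5): e=[6,67,15] → #
    (3,2)@(7, 5): e=[10,53,25] → #
    (4,2)@(9, 5): e=[14,39,35] → #
    (5,2)@(11, 5): e=[18,25,45] → #
    (6,2)@(13, 5): e=[22,11,55] → #
    (7,2)@(15, 5): e=[26,-3,65] → ·
    (1,3)@(3, 7): e=[26,85,-23] → ·
    (2,3)@(5, 7): e=[30,71,-13] → ·
    (3,3)@(7, 7): e=[34,57,-3] → ·
    (4,3)@(9, 7): e=[38,43,7] → #
    (7,3)@(15, 7): e=[50,1,37] → #
  covered (11 px):
    · · · · · · · · · · · ·
    · · · · · · · · · · · ·
    · # # # # # # · · · · ·
    · · · · # # # # · · · ·
    · · · · · · · # · · · ·
    · · · · · · · · · · · ·
    · · · · · · · · · · · ·
    · · · · · · · · · · · ·
T3:
  2·area = 216  (B↔C swapped to make it positive)
  edge (22, 14)→(4, 16): d=(-18,2) inclusive
  edge (4, 16)→(22, 2): d=(18,-14) inclusive
  edge (22, 2)→(22, 14): d=(0,12) inclusive
    (10,1)@(21, 3): e=[200,4,12] → #
    (11,1)@(23, 3): e=[196,32,-12] → ·
    (9,2)@(19, 5): e=[168,12,36] → #
    (11,2)@(23, 5): e=[160,68,-12] → ·
    (8,3)@(17, 7): e=[136,20,60] → #
    (11,3)@(23, 7): e=[124,104,-12] → ·
    (6,4)@(13, 9): e=[108,0,108] → #  [on edge]
    (7,4)@(15, 9): e=[104,28,84] → #
    (11,4)@(23, 9): e=[88,140,-12] → ·
    (5,5)@(11, 11): e=[76,8,132] → #
    (11,5)@(23, 11): e=[52,176,-12] → ·
    (4,6)@(9, 13): e=[44,16,156] → #
    (6,7)@(13, 15): e=[0,108,108] → #  [on edge]
  covered (28 px):
    · · · · · · · · · · · ·
    · · · · · · · · · · # ·
    · · · · · · · · · # # ·
    · · · · · · · · # # # ·
    · · · · · · # # # # # ·
    · · · · · # # # # # # ·
    · · · · # # # # # # # ·
    · · · # # # # · · · · ·
T4:
  2·area = 224
  edge (20, 6)→(0, 14): d=(-20,8) inclusive
  edge (0, 14)→(2, 2): d=(2,-12) inclusive
  edge (2, 2)→(20, 6): d=(18,4) inclusive
    (1,1)@(3, 3): e=[196,14,14] → #
    (2,1)@(5, 3): e=[180,38,6] → #
    (3,1)@(7, 3): e=[164,62,-2] → ·
    (1,2)@(3, 5): e=[156,18,50] → #
    (3,2)@(7, 5): e=[124,66,34] → #
    (4,2)@(9, 5): e=[108,90,26] → #
    (5,2)@(11, 5): e=[92,114,18] → #
    (6,2)@(13, 5): e=[76,138,10] → #
    (7,2)@(15, 5): e=[60,162,2] → #
    (8,2)@(17, 5): e=[44,186,-6] → ·
    (1,3)@(3, 7): e=[116,22,86] → #
    (8,3)@(17, 7): e=[4,190,30] → #
  covered (28 px):
    · · · · · · · · · · · ·
    · # # · · · · · · · · ·
    · # # # # # # # · · · ·
    · # # # # # # # # · · ·
    # # # # # # · · · · · ·
    # # # # · · · · · · · ·
    # · · · · · · · · · · ·
    · · · · · · · · · · · ·

Z-buffer (winner per pixel, '.' = empty):
  1 1 1 1 1 1 . . . . . .
  1 4 4 1 1 1 1 1 1 1 3 .
  1 4 4 4 4 4 4 4 1 3 3 .
  1 4 4 4 4 4 4 4 3 3 3 .
  4 4 4 4 4 4 3 3 3 3 3 .
  4 4 4 4 . 3 3 3 3 3 3 .
  4 1 . 0 3 3 3 3 3 3 3 .
  . . . 3 3 3 3 . . . . .

Result: 4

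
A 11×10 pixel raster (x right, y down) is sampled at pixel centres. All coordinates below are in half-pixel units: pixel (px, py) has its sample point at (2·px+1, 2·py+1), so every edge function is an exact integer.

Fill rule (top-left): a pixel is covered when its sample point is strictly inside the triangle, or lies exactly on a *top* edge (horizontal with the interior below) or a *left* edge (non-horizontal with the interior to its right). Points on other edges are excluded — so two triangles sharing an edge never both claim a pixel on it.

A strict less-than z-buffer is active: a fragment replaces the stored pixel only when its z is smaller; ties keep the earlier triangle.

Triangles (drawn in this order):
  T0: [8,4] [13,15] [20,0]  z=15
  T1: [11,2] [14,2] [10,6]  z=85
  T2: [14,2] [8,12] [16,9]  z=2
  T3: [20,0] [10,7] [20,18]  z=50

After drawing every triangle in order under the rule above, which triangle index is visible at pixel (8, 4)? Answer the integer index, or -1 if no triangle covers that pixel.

T0:
  2·area = 152  (B↔C swapped to make it positive)
  edge (8, 4)→(20, 0): d=(12,-4) top-left  bias=+0
  edge (20, 0)→(13, 15): d=(-7,15) right/bottom  bias=-1
  edge (13, 15)→(8, 4): d=(-5,-11) top-left  bias=+0
    (8,0)@(17, 1): e=[0,38,114] → █  [on edge]
    (9,0)@(19, 1): e=[8,8,136] → █
    (10,0)@(21, 1): e=[16,-22,158] → ·
    (5,1)@(11, 3): e=[0,114,38] → █  [on edge]
    (6,1)@(13, 3): e=[8,84,60] → █
    (7,1)@(15, 3): e=[16,54,82] → █
    (9,1)@(19, 3): e=[32,-6,126] → ·
    (2,2)@(5, 5): e=[0,190,-38] → ·  [on edge]
    (4,2)@(9, 5): e=[16,130,6] → █
    (9,2)@(19, 5): e=[56,-20,116] → ·
    (4,3)@(9, 7): e=[40,116,-4] → ·
    (5,3)@(11, 7): e=[48,86,18] → █
    (6,7)@(13, 15): e=[152,0,0] → ·  [on edge]
  covered (19 px):
    · · · · · · · · █ █ ·
    · · · · · █ █ █ █ · ·
    · · · · █ █ █ █ █ · ·
    · · · · · █ █ █ · · ·
    · · · · · █ █ █ · · ·
    · · · · · · █ · · · ·
    · · · · · · █ · · · ·
    · · · · · · · · · · ·
    · · · · · · · · · · ·
    · · · · · · · · · · ·
T1:
  2·area = 12
  edge (11, 2)→(14, 2): d=(3,0) top-left  bias=+0
  edge (14, 2)→(10, 6): d=(-4,4) right/bottom  bias=-1
  edge (10, 6)→(11, 2): d=(1,-4) top-left  bias=+0
    (7,0)@(15, 1): e=[-3,0,15] → ·  [on edge]
    (5,1)@(11, 3): e=[3,8,1] → █
    (6,1)@(13, 3): e=[3,0,9] → ·  [on edge]
    (5,2)@(11, 5): e=[9,0,3] → ·  [on edge]
    (4,3)@(9, 7): e=[15,0,-3] → ·  [on edge]
    (3,4)@(7, 9): e=[21,0,-9] → ·  [on edge]
    (2,5)@(5, 11): e=[27,0,-15] → ·  [on edge]
    (1,6)@(3, 13): e=[33,0,-21] → ·  [on edge]
    (0,7)@(1, 15): e=[39,0,-27] → ·  [on edge]
  covered (1 px):
    · · · · · · · · · · ·
    · · · · · █ · · · · ·
    · · · · · · · · · · ·
    · · · · · · · · · · ·
    · · · · · · · · · · ·
    · · · · · · · · · · ·
    · · · · · · · · · · ·
    · · · · · · · · · · ·
    · · · · · · · · · · ·
    · · · · · · · · · · ·
T2:
  2·area = 62  (B↔C swapped to make it positive)
  edge (14, 2)→(16, 9): d=(2,7) right/bottom  bias=-1
  edge (16, 9)→(8, 12): d=(-8,3) right/bottom  bias=-1
  edge (8, 12)→(14, 2): d=(6,-10) top-left  bias=+0
    (6,2)@(13, 5): e=[13,41,8] → █
    (7,2)@(15, 5): e=[-1,35,28] → ·
    (5,3)@(11, 7): e=[31,31,0] → █  [on edge]
    (7,3)@(15, 7): e=[3,19,40] → █
    (8,3)@(17, 7): e=[-11,13,60] → ·
    (5,4)@(11, 9): e=[35,15,12] → █
    (8,4)@(17, 9): e=[-7,-3,72] → ·
    (4,5)@(9, 11): e=[53,5,4] → █
    (5,5)@(11, 11): e=[39,-1,24] → ·
    (6,5)@(13, 11): e=[25,-7,44] → ·
    (7,5)@(15, 11): e=[11,-13,64] → ·
    (4,6)@(9, 13): e=[57,-11,16] → ·
    (2,8)@(5, 17): e=[93,-31,0] → ·  [on edge]
  covered (8 px):
    · · · · · · · · · · ·
    · · · · · · · · · · ·
    · · · · · · █ · · · ·
    · · · · · █ █ █ · · ·
    · · · · · █ █ █ · · ·
    · · · · █ · · · · · ·
    · · · · · · · · · · ·
    · · · · · · · · · · ·
    · · · · · · · · · · ·
    · · · · · · · · · · ·
T3:
  2·area = 180  (B↔C swapped to make it positive)
  edge (20, 0)→(20, 18): d=(0,18) right/bottom  bias=-1
  edge (20, 18)→(10, 7): d=(-10,-11) top-left  bias=+0
  edge (10, 7)→(20, 0): d=(10,-7) top-left  bias=+0
    (9,0)@(19, 1): e=[18,159,3] → █
    (10,0)@(21, 1): e=[-18,181,17] → ·
    (8,1)@(17, 3): e=[54,117,9] → █
    (10,1)@(21, 3): e=[-18,161,37] → ·
    (6,2)@(13, 5): e=[126,53,1] → █
    (7,2)@(15, 5): e=[90,75,15] → █
    (10,2)@(21, 5): e=[-18,141,57] → ·
    (5,3)@(11, 7): e=[162,11,7] → █
    (10,3)@(21, 7): e=[-18,121,77] → ·
    (5,4)@(11, 9): e=[162,-9,27] → ·
    (6,4)@(13, 9): e=[126,13,41] → █
    (10,4)@(21, 9): e=[-18,101,97] → ·
  covered (22 px):
    · · · · · · · · · █ ·
    · · · · · · · · █ █ ·
    · · · · · · █ █ █ █ ·
    · · · · · █ █ █ █ █ ·
    · · · · · · █ █ █ █ ·
    · · · · · · · █ █ █ ·
    · · · · · · · · █ █ ·
    · · · · · · · · · █ ·
    · · · · · · · · · · ·
    · · · · · · · · · · ·

Z-buffer (winner per pixel, '.' = empty):
  . . . . . . . . 0 0 .
  . . . . . 0 0 0 0 3 .
  . . . . 0 0 2 0 0 3 .
  . . . . . 2 2 2 3 3 .
  . . . . . 2 2 2 3 3 .
  . . . . 2 . 0 3 3 3 .
  . . . . . . 0 . 3 3 .
  . . . . . . . . . 3 .
  . . . . . . . . . . .
  . . . . . . . . . . .

Answer: 3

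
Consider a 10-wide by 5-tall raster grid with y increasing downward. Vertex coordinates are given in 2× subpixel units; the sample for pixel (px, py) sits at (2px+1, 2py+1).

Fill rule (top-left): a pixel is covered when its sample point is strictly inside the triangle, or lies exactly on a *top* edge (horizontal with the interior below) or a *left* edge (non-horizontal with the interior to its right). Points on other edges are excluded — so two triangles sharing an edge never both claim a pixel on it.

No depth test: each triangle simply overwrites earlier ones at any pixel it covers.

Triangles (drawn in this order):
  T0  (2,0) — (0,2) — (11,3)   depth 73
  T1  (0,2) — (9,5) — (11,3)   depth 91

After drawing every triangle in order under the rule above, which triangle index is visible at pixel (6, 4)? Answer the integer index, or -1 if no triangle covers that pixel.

T0:
  2·area = 24  (B↔C swapped to make it positive)
  edge (2, 0)→(11, 3): d=(9,3) right/bottom  bias=-1
  edge (11, 3)→(0, 2): d=(-11,-1) top-left  bias=+0
  edge (0, 2)→(2, 0): d=(2,-2) top-left  bias=+0
    (0,0)@(1, 1): e=[12,12,0] → █  [on edge]
    (1,0)@(3, 1): e=[6,14,4] → █
    (2,0)@(5, 1): e=[0,16,8] → ·  [on edge]
    (0,1)@(1, 3): e=[30,-10,4] → ·
    (1,1)@(3, 3): e=[24,-8,8] → ·
    (5,1)@(11, 3): e=[0,0,24] → ·  [on edge]
    (8,2)@(17, 5): e=[0,-16,40] → ·  [on edge]
  covered (2 px):
    █ █ · · · · · · · ·
    · · · · · · · · · ·
    · · · · · · · · · ·
    · · · · · · · · · ·
    · · · · · · · · · ·
T1:
  2·area = 24  (B↔C swapped to make it positive)
  edge (0, 2)→(11, 3): d=(11,1) right/bottom  bias=-1
  edge (11, 3)→(9, 5): d=(-2,2) right/bottom  bias=-1
  edge (9, 5)→(0, 2): d=(-9,-3) top-left  bias=+0
    (6,0)@(13, 1): e=[-24,0,48] → ·  [on edge]
    (1,1)@(3, 3): e=[8,16,0] → █  [on edge]
    (2,1)@(5, 3): e=[6,12,6] → █
    (3,1)@(7, 3): e=[4,8,12] → █
    (4,1)@(9, 3): e=[2,4,18] → █
    (5,1)@(11, 3): e=[0,0,24] → ·  [on edge]
    (1,2)@(3, 5): e=[30,12,-18] → ·
    (2,2)@(5, 5): e=[28,8,-12] → ·
    (3,2)@(7, 5): e=[26,4,-6] → ·
    (4,2)@(9, 5): e=[24,0,0] → ·  [on edge]
    (3,3)@(7, 7): e=[48,0,-24] → ·  [on edge]
    (7,3)@(15, 7): e=[40,-16,0] → ·  [on edge]
    (2,4)@(5, 9): e=[72,0,-48] → ·  [on edge]
  covered (4 px):
    · · · · · · · · · ·
    · █ █ █ █ · · · · ·
    · · · · · · · · · ·
    · · · · · · · · · ·
    · · · · · · · · · ·

Z-buffer (winner per pixel, '.' = empty):
  0 0 . . . . . . . .
  . 1 1 1 1 . . . . .
  . . . . . . . . . .
  . . . . . . . . . .
  . . . . . . . . . .

Final: -1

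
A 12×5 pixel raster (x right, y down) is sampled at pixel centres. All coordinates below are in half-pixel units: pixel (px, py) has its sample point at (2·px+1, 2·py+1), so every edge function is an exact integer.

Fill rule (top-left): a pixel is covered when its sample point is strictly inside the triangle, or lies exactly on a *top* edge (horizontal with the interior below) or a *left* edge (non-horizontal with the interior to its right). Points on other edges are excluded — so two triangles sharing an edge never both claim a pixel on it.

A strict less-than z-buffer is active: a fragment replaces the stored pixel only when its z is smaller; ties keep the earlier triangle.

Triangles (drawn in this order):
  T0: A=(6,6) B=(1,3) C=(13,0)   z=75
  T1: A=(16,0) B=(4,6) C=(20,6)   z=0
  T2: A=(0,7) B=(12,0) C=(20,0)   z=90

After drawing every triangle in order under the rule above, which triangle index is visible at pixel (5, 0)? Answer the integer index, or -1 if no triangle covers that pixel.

T0:
  2·area = 51
  edge (6, 6)→(1, 3): d=(-5,-3) top-left  bias=+0
  edge (1, 3)→(13, 0): d=(12,-3) top-left  bias=+0
  edge (13, 0)→(6, 6): d=(-7,6) right/bottom  bias=-1
    (4,0)@(9, 1): e=[34,0,17] → #  [on edge]
    (5,0)@(11, 1): e=[40,6,5] → #
    (6,0)@(13, 1): e=[46,12,-7] → ·
    (0,1)@(1, 3): e=[0,0,51] → #  [on edge]
    (1,1)@(3, 3): e=[6,6,39] → #
    (2,1)@(5, 3): e=[12,12,27] → #
    (3,1)@(7, 3): e=[18,18,15] → #
    (5,1)@(11, 3): e=[30,30,-9] → ·
    (0,2)@(1, 5): e=[-10,24,37] → ·
    (1,2)@(3, 5): e=[-4,30,25] → ·
    (2,2)@(5, 5): e=[2,36,13] → #
    (4,2)@(9, 5): e=[14,48,-11] → ·
    (5,4)@(11, 9): e=[0,102,-51] → ·  [on edge]
  covered (9 px):
    · · · · # # · · · · · ·
    # # # # # · · · · · · ·
    · · # # · · · · · · · ·
    · · · · · · · · · · · ·
    · · · · · · · · · · · ·
T1:
  2·area = 96  (B↔C swapped to make it positive)
  edge (16, 0)→(20, 6): d=(4,6) right/bottom  bias=-1
  edge (20, 6)→(4, 6): d=(-16,0) right/bottom  bias=-1
  edge (4, 6)→(16, 0): d=(12,-6) top-left  bias=+0
    (7,0)@(15, 1): e=[10,80,6] → #
    (8,0)@(17, 1): e=[-2,80,18] → ·
    (5,1)@(11, 3): e=[42,48,6] → #
    (6,1)@(13, 3): e=[30,48,18] → #
    (8,1)@(17, 3): e=[6,48,42] → #
    (9,1)@(19, 3): e=[-6,48,54] → ·
    (3,2)@(7, 5): e=[74,16,6] → #
    (4,2)@(9, 5): e=[62,16,18] → #
    (9,2)@(19, 5): e=[2,16,78] → #
    (10,2)@(21, 5): e=[-10,16,90] → ·
    (3,3)@(7, 7): e=[82,-16,30] → ·
    (4,3)@(9, 7): e=[70,-16,42] → ·
  covered (12 px):
    · · · · · · · # · · · ·
    · · · · · # # # # · · ·
    · · · # # # # # # # · ·
    · · · · · · · · · · · ·
    · · · · · · · · · · · ·
T2:
  2·area = 56
  edge (0, 7)→(12, 0): d=(12,-7) top-left  bias=+0
  edge (12, 0)→(20, 0): d=(8,0) top-left  bias=+0
  edge (20, 0)→(0, 7): d=(-20,7) right/bottom  bias=-1
    (5,0)@(11, 1): e=[5,8,43] → #
    (6,0)@(13, 1): e=[19,8,29] → #
    (7,0)@(15, 1): e=[33,8,15] → #
    (8,0)@(17, 1): e=[47,8,1] → #
    (9,0)@(19, 1): e=[61,8,-13] → ·
    (3,1)@(7, 3): e=[1,24,31] → #
    (4,1)@(9, 3): e=[15,24,17] → #
    (6,1)@(13, 3): e=[43,24,-11] → ·
    (7,1)@(15, 3): e=[57,24,-25] → ·
    (8,1)@(17, 3): e=[71,24,-39] → ·
    (2,2)@(5, 5): e=[11,40,5] → #
    (3,2)@(7, 5): e=[25,40,-9] → ·
  covered (8 px):
    · · · · · # # # # · · ·
    · · · # # # · · · · · ·
    · · # · · · · · · · · ·
    · · · · · · · · · · · ·
    · · · · · · · · · · · ·

Z-buffer (winner per pixel, '.' = empty):
  . . . . 0 0 2 1 2 . . .
  0 0 0 0 0 1 1 1 1 . . .
  . . 0 1 1 1 1 1 1 1 . .
  . . . . . . . . . . . .
  . . . . . . . . . . . .

Final: 0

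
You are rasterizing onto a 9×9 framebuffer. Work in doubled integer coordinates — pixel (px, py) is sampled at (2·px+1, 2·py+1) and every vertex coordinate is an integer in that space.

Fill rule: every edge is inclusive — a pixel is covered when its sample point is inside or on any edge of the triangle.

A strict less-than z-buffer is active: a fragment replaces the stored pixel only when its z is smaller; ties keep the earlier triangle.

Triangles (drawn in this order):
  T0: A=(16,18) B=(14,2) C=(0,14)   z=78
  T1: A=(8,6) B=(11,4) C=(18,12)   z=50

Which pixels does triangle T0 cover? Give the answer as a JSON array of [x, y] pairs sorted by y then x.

T0:
  2·area = 248  (B↔C swapped to make it positive)
  edge (16, 18)→(0, 14): d=(-16,-4) inclusive
  edge (0, 14)→(14, 2): d=(14,-12) inclusive
  edge (14, 2)→(16, 18): d=(2,16) inclusive
    (6,1)@(13, 3): e=[228,2,18] → #
    (7,1)@(15, 3): e=[236,26,-14] → ·
    (5,2)@(11, 5): e=[188,6,54] → #
    (7,2)@(15, 5): e=[204,54,-10] → ·
    (4,3)@(9, 7): e=[148,10,90] → #
    (7,3)@(15, 7): e=[172,82,-6] → ·
    (3,4)@(7, 9): e=[108,14,126] → #
    (7,4)@(15, 9): e=[140,110,-2] → ·
    (2,5)@(5, 11): e=[68,18,162] → #
    (7,5)@(15, 11): e=[108,138,2] → #
    (8,5)@(17, 11): e=[116,162,-30] → ·
    (1,6)@(3, 13): e=[28,22,198] → #
  covered (31 px):
    · · · · · · · · ·
    · · · · · · # · ·
    · · · · · # # · ·
    · · · · # # # · ·
    · · · # # # # · ·
    · · # # # # # # ·
    · # # # # # # # ·
    · · # # # # # # ·
    · · · · · · # # ·
T1:
  2·area = 38
  edge (8, 6)→(11, 4): d=(3,-2) inclusive
  edge (11, 4)→(18, 12): d=(7,8) inclusive
  edge (18, 12)→(8, 6): d=(-10,-6) inclusive
    (1,1)@(3, 3): e=[-19,57,0] → ·  [on edge]
    (5,2)@(11, 5): e=[3,7,28] → #
    (6,2)@(13, 5): e=[7,-9,40] → ·
    (5,3)@(11, 7): e=[9,21,8] → #
    (6,3)@(13, 7): e=[13,5,20] → #
    (7,3)@(15, 7): e=[17,-11,32] → ·
    (5,4)@(11, 9): e=[15,35,-12] → ·
    (6,4)@(13, 9): e=[19,19,0] → #  [on edge]
    (7,4)@(15, 9): e=[23,3,12] → #
    (8,4)@(17, 9): e=[27,-13,24] → ·
    (6,5)@(13, 11): e=[25,33,-20] → ·
    (7,5)@(15, 11): e=[29,17,-8] → ·
  covered (6 px):
    · · · · · · · · ·
    · · · · · · · · ·
    · · · · · # · · ·
    · · · · · # # · ·
    · · · · · · # # ·
    · · · · · · · · #
    · · · · · · · · ·
    · · · · · · · · ·
    · · · · · · · · ·

Final: [[6,1],[5,2],[6,2],[4,3],[5,3],[6,3],[3,4],[4,4],[5,4],[6,4],[2,5],[3,5],[4,5],[5,5],[6,5],[7,5],[1,6],[2,6],[3,6],[4,6],[5,6],[6,6],[7,6],[2,7],[3,7],[4,7],[5,7],[6,7],[7,7],[6,8],[7,8]]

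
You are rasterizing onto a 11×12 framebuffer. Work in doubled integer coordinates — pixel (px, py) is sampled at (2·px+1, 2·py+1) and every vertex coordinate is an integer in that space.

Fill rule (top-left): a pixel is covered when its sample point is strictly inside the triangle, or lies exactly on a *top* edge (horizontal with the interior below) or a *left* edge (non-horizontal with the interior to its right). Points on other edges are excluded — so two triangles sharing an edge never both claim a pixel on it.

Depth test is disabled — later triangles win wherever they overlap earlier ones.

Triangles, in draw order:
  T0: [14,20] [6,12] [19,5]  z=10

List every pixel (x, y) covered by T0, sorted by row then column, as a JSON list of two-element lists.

T0:
  2·area = 160
  edge (14, 20)→(6, 12): d=(-8,-8) top-left  bias=+0
  edge (6, 12)→(19, 5): d=(13,-7) top-left  bias=+0
  edge (19, 5)→(14, 20): d=(-5,15) right/bottom  bias=-1
    (9,2)@(19, 5): e=[160,0,0] → ·  [on edge]
    (0,3)@(1, 7): e=[0,-100,260] → ·  [on edge]
    (8,3)@(17, 7): e=[128,12,20] → █
    (9,3)@(19, 7): e=[144,26,-10] → ·
    (1,4)@(3, 9): e=[0,-60,220] → ·  [on edge]
    (6,4)@(13, 9): e=[80,10,70] → █
    (7,4)@(15, 9): e=[96,24,40] → █
    (9,4)@(19, 9): e=[128,52,-20] → ·
    (2,5)@(5, 11): e=[0,-20,180] → ·  [on edge]
    (4,5)@(9, 11): e=[32,8,120] → █
    (5,5)@(11, 11): e=[48,22,90] → █
    (8,5)@(17, 11): e=[96,64,0] → ·  [on edge]
    (3,6)@(7, 13): e=[0,20,140] → █  [on edge]
    (4,7)@(9, 15): e=[0,60,100] → █  [on edge]
    (5,8)@(11, 17): e=[0,100,60] → █  [on edge]
    (7,8)@(15, 17): e=[32,128,0] → ·  [on edge]
    (6,9)@(13, 19): e=[0,140,20] → █  [on edge]
    (7,10)@(15, 21): e=[0,180,-20] → ·  [on edge]
    (6,11)@(13, 23): e=[-32,192,0] → ·  [on edge]
    (8,11)@(17, 23): e=[0,220,-60] → ·  [on edge]
  covered (20 px):
    · · · · · · · · · · ·
    · · · · · · · · · · ·
    · · · · · · · · · · ·
    · · · · · · · · █ · ·
    · · · · · · █ █ █ · ·
    · · · · █ █ █ █ · · ·
    · · · █ █ █ █ █ · · ·
    · · · · █ █ █ █ · · ·
    · · · · · █ █ · · · ·
    · · · · · · █ · · · ·
    · · · · · · · · · · ·
    · · · · · · · · · · ·

Final: [[8,3],[6,4],[7,4],[8,4],[4,5],[5,5],[6,5],[7,5],[3,6],[4,6],[5,6],[6,6],[7,6],[4,7],[5,7],[6,7],[7,7],[5,8],[6,8],[6,9]]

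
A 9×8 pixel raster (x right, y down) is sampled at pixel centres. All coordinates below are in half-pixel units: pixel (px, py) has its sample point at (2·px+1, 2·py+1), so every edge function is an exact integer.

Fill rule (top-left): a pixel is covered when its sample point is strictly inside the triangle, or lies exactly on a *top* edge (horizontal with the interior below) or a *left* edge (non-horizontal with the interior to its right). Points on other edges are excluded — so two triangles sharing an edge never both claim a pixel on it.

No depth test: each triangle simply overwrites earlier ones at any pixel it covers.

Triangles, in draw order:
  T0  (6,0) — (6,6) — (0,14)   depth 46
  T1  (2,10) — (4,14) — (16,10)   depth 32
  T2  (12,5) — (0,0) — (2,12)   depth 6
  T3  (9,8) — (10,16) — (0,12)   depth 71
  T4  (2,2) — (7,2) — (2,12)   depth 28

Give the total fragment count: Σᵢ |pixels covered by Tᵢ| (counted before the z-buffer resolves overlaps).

T0:
  2·area = 36
  edge (6, 0)→(6, 6): d=(0,6) right/bottom  bias=-1
  edge (6, 6)→(0, 14): d=(-6,8) right/bottom  bias=-1
  edge (0, 14)→(6, 0): d=(6,-14) top-left  bias=+0
    (2,1)@(5, 3): e=[6,26,4] → #
    (3,1)@(7, 3): e=[-6,10,32] → ·
    (2,2)@(5, 5): e=[6,14,16] → #
    (3,2)@(7, 5): e=[-6,-2,44] → ·
    (1,3)@(3, 7): e=[18,18,0] → #  [on edge]
    (3,3)@(7, 7): e=[-6,-14,56] → ·
    (1,4)@(3, 9): e=[18,6,12] → #
    (2,4)@(5, 9): e=[6,-10,40] → ·
    (1,5)@(3, 11): e=[18,-6,24] → ·
  covered (5 px):
    · · · · · · · · ·
    · · # · · · · · ·
    · · # · · · · · ·
    · # # · · · · · ·
    · # · · · · · · ·
    · · · · · · · · ·
    · · · · · · · · ·
    · · · · · · · · ·
T1:
  2·area = 56  (B↔C swapped to make it positive)
  edge (2, 10)→(16, 10): d=(14,0) top-left  bias=+0
  edge (16, 10)→(4, 14): d=(-12,4) right/bottom  bias=-1
  edge (4, 14)→(2, 10): d=(-2,-4) top-left  bias=+0
    (1,5)@(3, 11): e=[14,40,2] → #
    (2,5)@(5, 11): e=[14,32,10] → #
    (3,5)@(7, 11): e=[14,24,18] → #
    (4,5)@(9, 11): e=[14,16,26] → #
    (5,5)@(11, 11): e=[14,8,34] → #
    (6,5)@(13, 11): e=[14,0,42] → ·  [on edge]
    (1,6)@(3, 13): e=[42,16,-2] → ·
    (2,6)@(5, 13): e=[42,8,6] → #
    (3,6)@(7, 13): e=[42,0,14] → ·  [on edge]
    (4,6)@(9, 13): e=[42,-8,22] → ·
    (5,6)@(11, 13): e=[42,-16,30] → ·
    (0,7)@(1, 15): e=[70,0,-14] → ·  [on edge]
  covered (6 px):
    · · · · · · · · ·
    · · · · · · · · ·
    · · · · · · · · ·
    · · · · · · · · ·
    · · · · · · · · ·
    · # # # # # · · ·
    · · # · · · · · ·
    · · · · · · · · ·
T2:
  2·area = 134  (B↔C swapped to make it positive)
  edge (12, 5)→(2, 12): d=(-10,7) right/bottom  bias=-1
  edge (2, 12)→(0, 0): d=(-2,-12) top-left  bias=+0
  edge (0, 0)→(12, 5): d=(12,5) right/bottom  bias=-1
    (0,0)@(1, 1): e=[117,10,7] → #
    (1,0)@(3, 1): e=[103,34,-3] → ·
    (0,1)@(1, 3): e=[97,6,31] → #
    (1,1)@(3, 3): e=[83,30,21] → #
    (2,1)@(5, 3): e=[69,54,11] → #
    (3,1)@(7, 3): e=[55,78,1] → #
    (4,1)@(9, 3): e=[41,102,-9] → ·
    (0,2)@(1, 5): e=[77,2,55] → #
    (4,2)@(9, 5): e=[21,98,15] → #
    (5,2)@(11, 5): e=[7,122,5] → #
    (6,2)@(13, 5): e=[-7,146,-5] → ·
    (0,3)@(1, 7): e=[57,-2,79] → ·
  covered (18 px):
    # · · · · · · · ·
    # # # # · · · · ·
    # # # # # # · · ·
    · # # # # · · · ·
    · # # · · · · · ·
    · # · · · · · · ·
    · · · · · · · · ·
    · · · · · · · · ·
T3:
  2·area = 76
  edge (9, 8)→(10, 16): d=(1,8) right/bottom  bias=-1
  edge (10, 16)→(0, 12): d=(-10,-4) top-left  bias=+0
  edge (0, 12)→(9, 8): d=(9,-4) top-left  bias=+0
    (3,4)@(7, 9): e=[17,58,1] → #
    (4,4)@(9, 9): e=[1,66,9] → #
    (5,4)@(11, 9): e=[-15,74,17] → ·
    (1,5)@(3, 11): e=[51,22,3] → #
    (2,5)@(5, 11): e=[35,30,11] → #
    (5,5)@(11, 11): e=[-13,54,35] → ·
    (1,6)@(3, 13): e=[53,2,21] → #
    (5,6)@(11, 13): e=[-11,34,53] → ·
    (1,7)@(3, 15): e=[55,-18,39] → ·
    (2,7)@(5, 15): e=[39,-10,47] → ·
    (3,7)@(7, 15): e=[23,-2,55] → ·
    (4,7)@(9, 15): e=[7,6,63] → #
  covered (11 px):
    · · · · · · · · ·
    · · · · · · · · ·
    · · · · · · · · ·
    · · · · · · · · ·
    · · · # # · · · ·
    · # # # # · · · ·
    · # # # # · · · ·
    · · · · # · · · ·
T4:
  2·area = 50
  edge (2, 2)→(7, 2): d=(5,0) top-left  bias=+0
  edge (7, 2)→(2, 12): d=(-5,10) right/bottom  bias=-1
  edge (2, 12)→(2, 2): d=(0,-10) top-left  bias=+0
    (1,1)@(3, 3): e=[5,35,10] → #
    (2,1)@(5, 3): e=[5,15,30] → #
    (3,1)@(7, 3): e=[5,-5,50] → ·
    (1,2)@(3, 5): e=[15,25,10] → #
    (3,2)@(7, 5): e=[15,-15,50] → ·
    (1,3)@(3, 7): e=[25,15,10] → #
    (2,3)@(5, 7): e=[25,-5,30] → ·
    (1,4)@(3, 9): e=[35,5,10] → #
    (2,4)@(5, 9): e=[35,-15,30] → ·
    (1,5)@(3, 11): e=[45,-5,10] → ·
  covered (6 px):
    · · · · · · · · ·
    · # # · · · · · ·
    · # # · · · · · ·
    · # · · · · · · ·
    · # · · · · · · ·
    · · · · · · · · ·
    · · · · · · · · ·
    · · · · · · · · ·

Result: 46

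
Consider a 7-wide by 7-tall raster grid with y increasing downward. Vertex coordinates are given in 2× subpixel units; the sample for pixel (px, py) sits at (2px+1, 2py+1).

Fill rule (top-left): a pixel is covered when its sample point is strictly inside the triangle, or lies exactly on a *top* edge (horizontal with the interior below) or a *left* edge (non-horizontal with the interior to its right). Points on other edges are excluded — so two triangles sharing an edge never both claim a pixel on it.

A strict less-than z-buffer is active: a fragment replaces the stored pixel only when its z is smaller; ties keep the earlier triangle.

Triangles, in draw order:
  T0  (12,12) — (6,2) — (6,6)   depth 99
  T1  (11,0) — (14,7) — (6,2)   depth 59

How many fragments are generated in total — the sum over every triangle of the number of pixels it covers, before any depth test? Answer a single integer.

T0:
  2·area = 24  (B↔C swapped to make it positive)
  edge (12, 12)→(6, 6): d=(-6,-6) top-left  bias=+0
  edge (6, 6)→(6, 2): d=(0,-4) top-left  bias=+0
  edge (6, 2)→(12, 12): d=(6,10) right/bottom  bias=-1
    (0,0)@(1, 1): e=[0,-20,44] → .  [on edge]
    (1,1)@(3, 3): e=[0,-12,36] → .  [on edge]
    (2,2)@(5, 5): e=[0,-4,28] → .  [on edge]
    (3,2)@(7, 5): e=[12,4,8] → X
    (4,2)@(9, 5): e=[24,12,-12] → .
    (3,3)@(7, 7): e=[0,4,20] → X  [on edge]
    (4,3)@(9, 7): e=[12,12,0] → .  [on edge]
    (3,4)@(7, 9): e=[-12,4,32] → .
    (4,4)@(9, 9): e=[0,12,12] → X  [on edge]
    (5,4)@(11, 9): e=[12,20,-8] → .
    (4,5)@(9, 11): e=[-12,12,24] → .
    (5,5)@(11, 11): e=[0,20,4] → X  [on edge]
    (6,6)@(13, 13): e=[0,28,-4] → .  [on edge]
  covered (4 px):
    . . . . . . .
    . . . . . . .
    . . . X . . .
    . . . X . . .
    . . . . X . .
    . . . . . X .
    . . . . . . .
T1:
  2·area = 41
  edge (11, 0)→(14, 7): d=(3,7) right/bottom  bias=-1
  edge (14, 7)→(6, 2): d=(-8,-5) top-left  bias=+0
  edge (6, 2)→(11, 0): d=(5,-2) top-left  bias=+0
    (4,0)@(9, 1): e=[17,23,1] → X
    (5,0)@(11, 1): e=[3,33,5] → X
    (6,0)@(13, 1): e=[-11,43,9] → .
    (4,1)@(9, 3): e=[23,7,11] → X
    (6,1)@(13, 3): e=[-5,27,19] → .
    (4,2)@(9, 5): e=[29,-9,21] → .
    (5,2)@(11, 5): e=[15,1,25] → X
    (6,2)@(13, 5): e=[1,11,29] → X
    (5,3)@(11, 7): e=[21,-15,35] → .
    (6,3)@(13, 7): e=[7,-5,39] → .
  covered (6 px):
    . . . . X X .
    . . . . X X .
    . . . . . X X
    . . . . . . .
    . . . . . . .
    . . . . . . .
    . . . . . . .

Final: 10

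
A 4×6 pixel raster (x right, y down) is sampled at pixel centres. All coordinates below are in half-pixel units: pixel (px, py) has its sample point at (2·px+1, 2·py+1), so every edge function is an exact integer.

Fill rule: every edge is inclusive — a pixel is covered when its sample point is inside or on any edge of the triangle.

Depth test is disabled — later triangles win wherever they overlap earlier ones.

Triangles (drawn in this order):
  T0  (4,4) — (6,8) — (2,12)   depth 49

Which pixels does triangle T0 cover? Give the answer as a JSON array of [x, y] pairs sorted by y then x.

T0:
  2·area = 24
  edge (4, 4)→(6, 8): d=(2,4) inclusive
  edge (6, 8)→(2, 12): d=(-4,4) inclusive
  edge (2, 12)→(4, 4): d=(2,-8) inclusive
    (2,3)@(5, 7): e=[2,8,14] → #
    (3,3)@(7, 7): e=[-6,0,30] → ·  [on edge]
    (1,4)@(3, 9): e=[14,8,2] → #
    (2,4)@(5, 9): e=[6,0,18] → #  [on edge]
    (3,4)@(7, 9): e=[-2,-8,34] → ·
    (1,5)@(3, 11): e=[18,0,6] → #  [on edge]
    (2,5)@(5, 11): e=[10,-8,22] → ·
  covered (4 px):
    · · · ·
    · · · ·
    · · · ·
    · · # ·
    · # # ·
    · # · ·

Result: [[2,3],[1,4],[2,4],[1,5]]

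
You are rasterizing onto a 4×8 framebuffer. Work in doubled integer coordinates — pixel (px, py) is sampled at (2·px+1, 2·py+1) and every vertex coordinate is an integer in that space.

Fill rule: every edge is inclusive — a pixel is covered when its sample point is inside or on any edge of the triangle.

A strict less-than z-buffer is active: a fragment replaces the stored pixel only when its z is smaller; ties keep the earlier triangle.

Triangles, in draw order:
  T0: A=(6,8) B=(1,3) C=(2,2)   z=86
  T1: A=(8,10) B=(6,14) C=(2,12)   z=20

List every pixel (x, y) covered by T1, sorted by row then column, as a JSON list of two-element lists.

T0:
  2·area = 10
  edge (6, 8)→(1, 3): d=(-5,-5) inclusive
  edge (1, 3)→(2, 2): d=(1,-1) inclusive
  edge (2, 2)→(6, 8): d=(4,6) inclusive
    (1,0)@(3, 1): e=[20,0,-10] → ·  [on edge]
    (0,1)@(1, 3): e=[0,0,10] → █  [on edge]
    (1,1)@(3, 3): e=[10,2,-2] → ·
    (0,2)@(1, 5): e=[-10,2,18] → ·
    (1,2)@(3, 5): e=[0,4,6] → █  [on edge]
    (2,2)@(5, 5): e=[10,6,-6] → ·
    (1,3)@(3, 7): e=[-10,6,14] → ·
    (2,3)@(5, 7): e=[0,8,2] → █  [on edge]
    (3,3)@(7, 7): e=[10,10,-10] → ·
    (2,4)@(5, 9): e=[-10,10,10] → ·
    (3,4)@(7, 9): e=[0,12,-2] → ·  [on edge]
  covered (3 px):
    · · · ·
    █ · · ·
    · █ · ·
    · · █ ·
    · · · ·
    · · · ·
    · · · ·
    · · · ·
T1:
  2·area = 20
  edge (8, 10)→(6, 14): d=(-2,4) inclusive
  edge (6, 14)→(2, 12): d=(-4,-2) inclusive
  edge (2, 12)→(8, 10): d=(6,-2) inclusive
    (2,5)@(5, 11): e=[10,10,0] → █  [on edge]
    (3,5)@(7, 11): e=[2,14,4] → █
    (2,6)@(5, 13): e=[6,2,12] → █
    (3,6)@(7, 13): e=[-2,6,16] → ·
    (2,7)@(5, 15): e=[2,-6,24] → ·
  covered (3 px):
    · · · ·
    · · · ·
    · · · ·
    · · · ·
    · · · ·
    · · █ █
    · · █ ·
    · · · ·

Result: [[2,5],[3,5],[2,6]]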